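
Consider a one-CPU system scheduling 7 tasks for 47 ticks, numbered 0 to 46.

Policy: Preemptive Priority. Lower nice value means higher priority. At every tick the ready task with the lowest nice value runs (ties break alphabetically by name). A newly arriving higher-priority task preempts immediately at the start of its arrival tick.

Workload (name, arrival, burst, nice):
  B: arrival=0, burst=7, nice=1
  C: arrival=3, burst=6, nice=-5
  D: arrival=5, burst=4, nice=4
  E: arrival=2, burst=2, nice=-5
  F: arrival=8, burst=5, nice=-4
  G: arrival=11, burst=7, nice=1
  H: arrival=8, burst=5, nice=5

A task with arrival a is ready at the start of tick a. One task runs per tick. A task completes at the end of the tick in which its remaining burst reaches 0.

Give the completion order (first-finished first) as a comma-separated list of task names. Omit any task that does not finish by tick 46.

t=0: ready={B} → run B
t=1: ready={B} → run B
t=2: ready={B,E} → run E
t=3: ready={B,C,E} → run C
t=4: ready={B,C,E} → run C
t=5: ready={B,C,D,E} → run C
t=6: ready={B,C,D,E} → run C
t=7: ready={B,C,D,E} → run C
t=8: ready={B,C,D,E,F,H} → run C
t=9: ready={B,D,E,F,H} → run E
t=10: ready={B,D,F,H} → run F
t=11: ready={B,D,F,G,H} → run F
t=12: ready={B,D,F,G,H} → run F
t=13: ready={B,D,F,G,H} → run F
t=14: ready={B,D,F,G,H} → run F
t=15: ready={B,D,G,H} → run B
t=16: ready={B,D,G,H} → run B
t=17: ready={B,D,G,H} → run B
t=18: ready={B,D,G,H} → run B
t=19: ready={B,D,G,H} → run B
t=20: ready={D,G,H} → run G
t=21: ready={D,G,H} → run G
t=22: ready={D,G,H} → run G
t=23: ready={D,G,H} → run G
t=24: ready={D,G,H} → run G
t=25: ready={D,G,H} → run G
t=26: ready={D,G,H} → run G
t=27: ready={D,H} → run D
t=28: ready={D,H} → run D
t=29: ready={D,H} → run D
t=30: ready={D,H} → run D
t=31: ready={H} → run H
t=32: ready={H} → run H
t=33: ready={H} → run H
t=34: ready={H} → run H
t=35: ready={H} → run H
t=36: (idle)
t=37: (idle)
t=38: (idle)
t=39: (idle)
t=40: (idle)
t=41: (idle)
t=42: (idle)
t=43: (idle)
t=44: (idle)
t=45: (idle)
t=46: (idle)

completion order = C, E, F, B, G, D, H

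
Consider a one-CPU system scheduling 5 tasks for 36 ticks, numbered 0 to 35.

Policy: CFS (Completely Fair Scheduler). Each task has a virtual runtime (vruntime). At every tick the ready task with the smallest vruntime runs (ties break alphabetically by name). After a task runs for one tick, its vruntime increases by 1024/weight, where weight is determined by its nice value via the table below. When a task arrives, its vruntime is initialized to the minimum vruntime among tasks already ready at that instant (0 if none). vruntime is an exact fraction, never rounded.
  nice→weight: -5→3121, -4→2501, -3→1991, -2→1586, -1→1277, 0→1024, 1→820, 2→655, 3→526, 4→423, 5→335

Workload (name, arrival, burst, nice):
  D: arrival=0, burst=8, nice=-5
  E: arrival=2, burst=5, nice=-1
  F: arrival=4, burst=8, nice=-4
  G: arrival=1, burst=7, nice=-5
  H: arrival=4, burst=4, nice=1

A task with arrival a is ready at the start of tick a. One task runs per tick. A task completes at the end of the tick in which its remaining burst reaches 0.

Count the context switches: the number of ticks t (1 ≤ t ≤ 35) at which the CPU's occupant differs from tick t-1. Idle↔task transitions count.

t=0: vr[D=0] → run D
t=1: vr[D=1024/3121 G=1024/3121] → run D
t=2: vr[D=2048/3121 E=1024/3121 G=1024/3121] → run E
t=3: vr[D=2048/3121 E=4503552/3985517 G=1024/3121] → run G
t=4: vr[D=2048/3121 E=4503552/3985517 F=2048/3121 G=2048/3121 H=2048/3121] → run D
t=5: vr[D=3072/3121 E=4503552/3985517 F=2048/3121 G=2048/3121 H=2048/3121] → run F
t=6: vr[D=3072/3121 E=4503552/3985517 F=8317952/7805621 G=2048/3121 H=2048/3121] → run G
t=7: vr[D=3072/3121 E=4503552/3985517 F=8317952/7805621 G=3072/3121 H=2048/3121] → run H
t=8: vr[D=3072/3121 E=4503552/3985517 F=8317952/7805621 G=3072/3121 H=1218816/639805] → run D
t=9: vr[D=4096/3121 E=4503552/3985517 F=8317952/7805621 G=3072/3121 H=1218816/639805] → run G
t=10: vr[D=4096/3121 E=4503552/3985517 F=8317952/7805621 G=4096/3121 H=1218816/639805] → run F
t=11: vr[D=4096/3121 E=4503552/3985517 F=11513856/7805621 G=4096/3121 H=1218816/639805] → run E
t=12: vr[D=4096/3121 E=7699456/3985517 F=11513856/7805621 G=4096/3121 H=1218816/639805] → run D
t=13: vr[D=5120/3121 E=7699456/3985517 F=11513856/7805621 G=4096/3121 H=1218816/639805] → run G
t=14: vr[D=5120/3121 E=7699456/3985517 F=11513856/7805621 G=5120/3121 H=1218816/639805] → run F
t=15: vr[D=5120/3121 E=7699456/3985517 F=14709760/7805621 G=5120/3121 H=1218816/639805] → run D
t=16: vr[D=6144/3121 E=7699456/3985517 F=14709760/7805621 G=5120/3121 H=1218816/639805] → run G
t=17: vr[D=6144/3121 E=7699456/3985517 F=14709760/7805621 G=6144/3121 H=1218816/639805] → run F
t=18: vr[D=6144/3121 E=7699456/3985517 F=17905664/7805621 G=6144/3121 H=1218816/639805] → run H
t=19: vr[D=6144/3121 E=7699456/3985517 F=17905664/7805621 G=6144/3121 H=2017792/639805] → run E
t=20: vr[D=6144/3121 E=10895360/3985517 F=17905664/7805621 G=6144/3121 H=2017792/639805] → run D
t=21: vr[D=7168/3121 E=10895360/3985517 F=17905664/7805621 G=6144/3121 H=2017792/639805] → run G
t=22: vr[D=7168/3121 E=10895360/3985517 F=17905664/7805621 G=7168/3121 H=2017792/639805] → run F
t=23: vr[D=7168/3121 E=10895360/3985517 F=21101568/7805621 G=7168/3121 H=2017792/639805] → run D
t=24: vr[E=10895360/3985517 F=21101568/7805621 G=7168/3121 H=2017792/639805] → run G
t=25: vr[E=10895360/3985517 F=21101568/7805621 H=2017792/639805] → run F
t=26: vr[E=10895360/3985517 F=24297472/7805621 H=2017792/639805] → run E
t=27: vr[E=14091264/3985517 F=24297472/7805621 H=2017792/639805] → run F
t=28: vr[E=14091264/3985517 F=27493376/7805621 H=2017792/639805] → run H
t=29: vr[E=14091264/3985517 F=27493376/7805621 H=2816768/639805] → run F
t=30: vr[E=14091264/3985517 H=2816768/639805] → run E
t=31: vr[H=2816768/639805] → run H
t=32: (idle)
t=33: (idle)
t=34: (idle)
t=35: (idle)

context switches = 31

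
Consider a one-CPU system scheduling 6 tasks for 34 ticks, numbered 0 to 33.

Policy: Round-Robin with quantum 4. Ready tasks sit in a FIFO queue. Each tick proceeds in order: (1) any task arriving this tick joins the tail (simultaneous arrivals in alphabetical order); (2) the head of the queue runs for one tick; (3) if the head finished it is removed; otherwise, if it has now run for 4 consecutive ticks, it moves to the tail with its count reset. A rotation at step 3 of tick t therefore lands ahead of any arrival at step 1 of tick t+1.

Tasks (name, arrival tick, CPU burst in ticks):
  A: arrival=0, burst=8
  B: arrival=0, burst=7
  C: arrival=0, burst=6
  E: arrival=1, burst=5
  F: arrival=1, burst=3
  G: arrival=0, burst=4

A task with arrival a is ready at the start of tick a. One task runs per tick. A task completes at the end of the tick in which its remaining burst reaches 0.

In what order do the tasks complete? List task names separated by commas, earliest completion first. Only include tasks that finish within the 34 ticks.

t=0: queue=[A,B,C,G] q_used=0 → run A
t=1: queue=[A,B,C,G,E,F] q_used=1 → run A
t=2: queue=[A,B,C,G,E,F] q_used=2 → run A
t=3: queue=[A,B,C,G,E,F] q_used=3 → run A
t=4: queue=[B,C,G,E,F,A] q_used=0 → run B
t=5: queue=[B,C,G,E,F,A] q_used=1 → run B
t=6: queue=[B,C,G,E,F,A] q_used=2 → run B
t=7: queue=[B,C,G,E,F,A] q_used=3 → run B
t=8: queue=[C,G,E,F,A,B] q_used=0 → run C
t=9: queue=[C,G,E,F,A,B] q_used=1 → run C
t=10: queue=[C,G,E,F,A,B] q_used=2 → run C
t=11: queue=[C,G,E,F,A,B] q_used=3 → run C
t=12: queue=[G,E,F,A,B,C] q_used=0 → run G
t=13: queue=[G,E,F,A,B,C] q_used=1 → run G
t=14: queue=[G,E,F,A,B,C] q_used=2 → run G
t=15: queue=[G,E,F,A,B,C] q_used=3 → run G
t=16: queue=[E,F,A,B,C] q_used=0 → run E
t=17: queue=[E,F,A,B,C] q_used=1 → run E
t=18: queue=[E,F,A,B,C] q_used=2 → run E
t=19: queue=[E,F,A,B,C] q_used=3 → run E
t=20: queue=[F,A,B,C,E] q_used=0 → run F
t=21: queue=[F,A,B,C,E] q_used=1 → run F
t=22: queue=[F,A,B,C,E] q_used=2 → run F
t=23: queue=[A,B,C,E] q_used=0 → run A
t=24: queue=[A,B,C,E] q_used=1 → run A
t=25: queue=[A,B,C,E] q_used=2 → run A
t=26: queue=[A,B,C,E] q_used=3 → run A
t=27: queue=[B,C,E] q_used=0 → run B
t=28: queue=[B,C,E] q_used=1 → run B
t=29: queue=[B,C,E] q_used=2 → run B
t=30: queue=[C,E] q_used=0 → run C
t=31: queue=[C,E] q_used=1 → run C
t=32: queue=[E] q_used=0 → run E
t=33: (idle)

completion order = G, F, A, B, C, E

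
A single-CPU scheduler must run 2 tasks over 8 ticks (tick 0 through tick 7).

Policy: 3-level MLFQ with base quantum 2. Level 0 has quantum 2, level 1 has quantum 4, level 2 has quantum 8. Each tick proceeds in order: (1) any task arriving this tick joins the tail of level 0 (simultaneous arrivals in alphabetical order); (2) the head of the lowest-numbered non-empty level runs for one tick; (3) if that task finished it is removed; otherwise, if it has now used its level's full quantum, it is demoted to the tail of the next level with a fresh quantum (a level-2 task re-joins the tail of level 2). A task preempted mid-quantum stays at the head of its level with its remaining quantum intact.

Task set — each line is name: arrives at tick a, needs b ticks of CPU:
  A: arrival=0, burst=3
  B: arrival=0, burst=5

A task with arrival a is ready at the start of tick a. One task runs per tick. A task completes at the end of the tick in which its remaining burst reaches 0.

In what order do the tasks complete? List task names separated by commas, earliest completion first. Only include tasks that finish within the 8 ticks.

completion order = A, B

t=0: L0/L1/L2 = AB/-/- → run A
t=1: L0/L1/L2 = AB/-/- → run A
t=2: L0/L1/L2 = B/A/- → run B
t=3: L0/L1/L2 = B/A/- → run B
t=4: L0/L1/L2 = -/AB/- → run A
t=5: L0/L1/L2 = -/B/- → run B
t=6: L0/L1/L2 = -/B/- → run B
t=7: L0/L1/L2 = -/B/- → run B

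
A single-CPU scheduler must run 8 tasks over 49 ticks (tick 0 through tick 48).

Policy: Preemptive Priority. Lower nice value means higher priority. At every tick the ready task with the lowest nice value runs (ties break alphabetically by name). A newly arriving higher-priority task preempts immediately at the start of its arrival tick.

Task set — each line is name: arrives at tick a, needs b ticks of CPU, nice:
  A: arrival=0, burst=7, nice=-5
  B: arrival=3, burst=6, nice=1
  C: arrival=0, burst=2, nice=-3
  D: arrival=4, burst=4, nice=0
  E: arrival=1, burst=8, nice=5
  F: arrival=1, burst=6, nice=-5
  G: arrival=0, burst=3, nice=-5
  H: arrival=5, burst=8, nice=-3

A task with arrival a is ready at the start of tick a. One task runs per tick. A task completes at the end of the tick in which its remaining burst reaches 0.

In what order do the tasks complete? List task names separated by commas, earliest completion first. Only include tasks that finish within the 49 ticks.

t=0: ready={A,C,G} → run A
t=1: ready={A,C,E,F,G} → run A
t=2: ready={A,C,E,F,G} → run A
t=3: ready={A,B,C,E,F,G} → run A
t=4: ready={A,B,C,D,E,F,G} → run A
t=5: ready={A,B,C,D,E,F,G,H} → run A
t=6: ready={A,B,C,D,E,F,G,H} → run A
t=7: ready={B,C,D,E,F,G,H} → run F
t=8: ready={B,C,D,E,F,G,H} → run F
t=9: ready={B,C,D,E,F,G,H} → run F
t=10: ready={B,C,D,E,F,G,H} → run F
t=11: ready={B,C,D,E,F,G,H} → run F
t=12: ready={B,C,D,E,F,G,H} → run F
t=13: ready={B,C,D,E,G,H} → run G
t=14: ready={B,C,D,E,G,H} → run G
t=15: ready={B,C,D,E,G,H} → run G
t=16: ready={B,C,D,E,H} → run C
t=17: ready={B,C,D,E,H} → run C
t=18: ready={B,D,E,H} → run H
t=19: ready={B,D,E,H} → run H
t=20: ready={B,D,E,H} → run H
t=21: ready={B,D,E,H} → run H
t=22: ready={B,D,E,H} → run H
t=23: ready={B,D,E,H} → run H
t=24: ready={B,D,E,H} → run H
t=25: ready={B,D,E,H} → run H
t=26: ready={B,D,E} → run D
t=27: ready={B,D,E} → run D
t=28: ready={B,D,E} → run D
t=29: ready={B,D,E} → run D
t=30: ready={B,E} → run B
t=31: ready={B,E} → run B
t=32: ready={B,E} → run B
t=33: ready={B,E} → run B
t=34: ready={B,E} → run B
t=35: ready={B,E} → run B
t=36: ready={E} → run E
t=37: ready={E} → run E
t=38: ready={E} → run E
t=39: ready={E} → run E
t=40: ready={E} → run E
t=41: ready={E} → run E
t=42: ready={E} → run E
t=43: ready={E} → run E
t=44: (idle)
t=45: (idle)
t=46: (idle)
t=47: (idle)
t=48: (idle)

completion order = A, F, G, C, H, D, B, E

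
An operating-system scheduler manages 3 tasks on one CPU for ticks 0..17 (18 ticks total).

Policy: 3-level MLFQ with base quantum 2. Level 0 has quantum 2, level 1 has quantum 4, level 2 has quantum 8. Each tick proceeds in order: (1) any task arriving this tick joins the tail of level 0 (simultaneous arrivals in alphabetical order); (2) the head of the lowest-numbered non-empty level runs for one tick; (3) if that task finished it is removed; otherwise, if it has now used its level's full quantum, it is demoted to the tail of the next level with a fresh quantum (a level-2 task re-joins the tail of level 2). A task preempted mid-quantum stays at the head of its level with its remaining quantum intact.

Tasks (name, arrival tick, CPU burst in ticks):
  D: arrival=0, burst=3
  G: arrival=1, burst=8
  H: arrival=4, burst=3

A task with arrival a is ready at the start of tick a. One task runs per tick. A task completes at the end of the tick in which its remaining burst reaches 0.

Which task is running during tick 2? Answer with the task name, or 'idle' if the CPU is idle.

t=0: L0/L1/L2 = D/-/- → run D
t=1: L0/L1/L2 = DG/-/- → run D
t=2: L0/L1/L2 = G/D/- → run G
t=3: L0/L1/L2 = G/D/- → run G
t=4: L0/L1/L2 = H/DG/- → run H
t=5: L0/L1/L2 = H/DG/- → run H
t=6: L0/L1/L2 = -/DGH/- → run D
t=7: L0/L1/L2 = -/GH/- → run G
t=8: L0/L1/L2 = -/GH/- → run G
t=9: L0/L1/L2 = -/GH/- → run G
t=10: L0/L1/L2 = -/GH/- → run G
t=11: L0/L1/L2 = -/H/G → run H
t=12: L0/L1/L2 = -/-/G → run G
t=13: L0/L1/L2 = -/-/G → run G
t=14: (idle)
t=15: (idle)
t=16: (idle)
t=17: (idle)

running at tick 2 = G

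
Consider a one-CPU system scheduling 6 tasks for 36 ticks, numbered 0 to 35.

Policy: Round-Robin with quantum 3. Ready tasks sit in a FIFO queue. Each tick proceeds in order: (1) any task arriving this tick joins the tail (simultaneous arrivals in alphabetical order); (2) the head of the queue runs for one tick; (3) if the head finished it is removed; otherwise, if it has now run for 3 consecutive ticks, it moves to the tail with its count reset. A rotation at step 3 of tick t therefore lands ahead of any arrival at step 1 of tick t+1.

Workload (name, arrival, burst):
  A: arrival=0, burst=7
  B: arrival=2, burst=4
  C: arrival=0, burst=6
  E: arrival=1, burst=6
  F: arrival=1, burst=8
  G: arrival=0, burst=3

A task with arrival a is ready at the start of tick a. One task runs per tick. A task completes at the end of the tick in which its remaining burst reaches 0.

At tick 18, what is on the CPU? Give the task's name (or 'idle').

t=0: queue=[A,C,G] q_used=0 → run A
t=1: queue=[A,C,G,E,F] q_used=1 → run A
t=2: queue=[A,C,G,E,F,B] q_used=2 → run A
t=3: queue=[C,G,E,F,B,A] q_used=0 → run C
t=4: queue=[C,G,E,F,B,A] q_used=1 → run C
t=5: queue=[C,G,E,F,B,A] q_used=2 → run C
t=6: queue=[G,E,F,B,A,C] q_used=0 → run G
t=7: queue=[G,E,F,B,A,C] q_used=1 → run G
t=8: queue=[G,E,F,B,A,C] q_used=2 → run G
t=9: queue=[E,F,B,A,C] q_used=0 → run E
t=10: queue=[E,F,B,A,C] q_used=1 → run E
t=11: queue=[E,F,B,A,C] q_used=2 → run E
t=12: queue=[F,B,A,C,E] q_used=0 → run F
t=13: queue=[F,B,A,C,E] q_used=1 → run F
t=14: queue=[F,B,A,C,E] q_used=2 → run F
t=15: queue=[B,A,C,E,F] q_used=0 → run B
t=16: queue=[B,A,C,E,F] q_used=1 → run B
t=17: queue=[B,A,C,E,F] q_used=2 → run B
t=18: queue=[A,C,E,F,B] q_used=0 → run A
t=19: queue=[A,C,E,F,B] q_used=1 → run A
t=20: queue=[A,C,E,F,B] q_used=2 → run A
t=21: queue=[C,E,F,B,A] q_used=0 → run C
t=22: queue=[C,E,F,B,A] q_used=1 → run C
t=23: queue=[C,E,F,B,A] q_used=2 → run C
t=24: queue=[E,F,B,A] q_used=0 → run E
t=25: queue=[E,F,B,A] q_used=1 → run E
t=26: queue=[E,F,B,A] q_used=2 → run E
t=27: queue=[F,B,A] q_used=0 → run F
t=28: queue=[F,B,A] q_used=1 → run F
t=29: queue=[F,B,A] q_used=2 → run F
t=30: queue=[B,A,F] q_used=0 → run B
t=31: queue=[A,F] q_used=0 → run A
t=32: queue=[F] q_used=0 → run F
t=33: queue=[F] q_used=1 → run F
t=34: (idle)
t=35: (idle)

running at tick 18 = A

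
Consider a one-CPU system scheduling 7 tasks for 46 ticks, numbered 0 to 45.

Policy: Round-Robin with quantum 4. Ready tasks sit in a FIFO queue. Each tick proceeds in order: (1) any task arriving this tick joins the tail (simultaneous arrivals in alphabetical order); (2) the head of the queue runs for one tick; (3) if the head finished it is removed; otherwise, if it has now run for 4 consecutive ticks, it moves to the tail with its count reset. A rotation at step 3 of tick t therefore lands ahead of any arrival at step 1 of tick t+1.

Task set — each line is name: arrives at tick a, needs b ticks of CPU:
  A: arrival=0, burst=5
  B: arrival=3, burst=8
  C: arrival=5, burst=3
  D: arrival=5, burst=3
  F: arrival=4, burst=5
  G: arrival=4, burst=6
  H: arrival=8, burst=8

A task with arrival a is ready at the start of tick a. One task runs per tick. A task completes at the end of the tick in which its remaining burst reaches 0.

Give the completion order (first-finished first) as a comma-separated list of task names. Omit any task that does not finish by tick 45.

t=0: queue=[A] q_used=0 → run A
t=1: queue=[A] q_used=1 → run A
t=2: queue=[A] q_used=2 → run A
t=3: queue=[A,B] q_used=3 → run A
t=4: queue=[B,A,F,G] q_used=0 → run B
t=5: queue=[B,A,F,G,C,D] q_used=1 → run B
t=6: queue=[B,A,F,G,C,D] q_used=2 → run B
t=7: queue=[B,A,F,G,C,D] q_used=3 → run B
t=8: queue=[A,F,G,C,D,B,H] q_used=0 → run A
t=9: queue=[F,G,C,D,B,H] q_used=0 → run F
t=10: queue=[F,G,C,D,B,H] q_used=1 → run F
t=11: queue=[F,G,C,D,B,H] q_used=2 → run F
t=12: queue=[F,G,C,D,B,H] q_used=3 → run F
t=13: queue=[G,C,D,B,H,F] q_used=0 → run G
t=14: queue=[G,C,D,B,H,F] q_used=1 → run G
t=15: queue=[G,C,D,B,H,F] q_used=2 → run G
t=16: queue=[G,C,D,B,H,F] q_used=3 → run G
t=17: queue=[C,D,B,H,F,G] q_used=0 → run C
t=18: queue=[C,D,B,H,F,G] q_used=1 → run C
t=19: queue=[C,D,B,H,F,G] q_used=2 → run C
t=20: queue=[D,B,H,F,G] q_used=0 → run D
t=21: queue=[D,B,H,F,G] q_used=1 → run D
t=22: queue=[D,B,H,F,G] q_used=2 → run D
t=23: queue=[B,H,F,G] q_used=0 → run B
t=24: queue=[B,H,F,G] q_used=1 → run B
t=25: queue=[B,H,F,G] q_used=2 → run B
t=26: queue=[B,H,F,G] q_used=3 → run B
t=27: queue=[H,F,G] q_used=0 → run H
t=28: queue=[H,F,G] q_used=1 → run H
t=29: queue=[H,F,G] q_used=2 → run H
t=30: queue=[H,F,G] q_used=3 → run H
t=31: queue=[F,G,H] q_used=0 → run F
t=32: queue=[G,H] q_used=0 → run G
t=33: queue=[G,H] q_used=1 → run G
t=34: queue=[H] q_used=0 → run H
t=35: queue=[H] q_used=1 → run H
t=36: queue=[H] q_used=2 → run H
t=37: queue=[H] q_used=3 → run H
t=38: (idle)
t=39: (idle)
t=40: (idle)
t=41: (idle)
t=42: (idle)
t=43: (idle)
t=44: (idle)
t=45: (idle)

completion order = A, C, D, B, F, G, H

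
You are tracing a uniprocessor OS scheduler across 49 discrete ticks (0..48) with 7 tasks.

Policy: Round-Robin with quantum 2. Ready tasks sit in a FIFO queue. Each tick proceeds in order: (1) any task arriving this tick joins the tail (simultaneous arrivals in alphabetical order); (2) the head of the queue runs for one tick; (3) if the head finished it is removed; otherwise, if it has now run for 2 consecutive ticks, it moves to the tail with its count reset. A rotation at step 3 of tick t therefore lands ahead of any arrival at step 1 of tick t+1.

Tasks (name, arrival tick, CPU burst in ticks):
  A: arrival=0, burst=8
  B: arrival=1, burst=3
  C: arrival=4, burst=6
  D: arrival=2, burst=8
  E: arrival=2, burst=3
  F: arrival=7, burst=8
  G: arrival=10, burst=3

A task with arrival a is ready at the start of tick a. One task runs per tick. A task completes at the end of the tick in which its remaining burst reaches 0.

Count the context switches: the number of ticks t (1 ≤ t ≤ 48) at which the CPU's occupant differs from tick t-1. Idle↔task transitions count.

context switches = 21

t=0: queue=[A] q_used=0 → run A
t=1: queue=[A,B] q_used=1 → run A
t=2: queue=[B,A,D,E] q_used=0 → run B
t=3: queue=[B,A,D,E] q_used=1 → run B
t=4: queue=[A,D,E,B,C] q_used=0 → run A
t=5: queue=[A,D,E,B,C] q_used=1 → run A
t=6: queue=[D,E,B,C,A] q_used=0 → run D
t=7: queue=[D,E,B,C,A,F] q_used=1 → run D
t=8: queue=[E,B,C,A,F,D] q_used=0 → run E
t=9: queue=[E,B,C,A,F,D] q_used=1 → run E
t=10: queue=[B,C,A,F,D,E,G] q_used=0 → run B
t=11: queue=[C,A,F,D,E,G] q_used=0 → run C
t=12: queue=[C,A,F,D,E,G] q_used=1 → run C
t=13: queue=[A,F,D,E,G,C] q_used=0 → run A
t=14: queue=[A,F,D,E,G,C] q_used=1 → run A
t=15: queue=[F,D,E,G,C,A] q_used=0 → run F
t=16: queue=[F,D,E,G,C,A] q_used=1 → run F
t=17: queue=[D,E,G,C,A,F] q_used=0 → run D
t=18: queue=[D,E,G,C,A,F] q_used=1 → run D
t=19: queue=[E,G,C,A,F,D] q_used=0 → run E
t=20: queue=[G,C,A,F,D] q_used=0 → run G
t=21: queue=[G,C,A,F,D] q_used=1 → run G
t=22: queue=[C,A,F,D,G] q_used=0 → run C
t=23: queue=[C,A,F,D,G] q_used=1 → run C
t=24: queue=[A,F,D,G,C] q_used=0 → run A
t=25: queue=[A,F,D,G,C] q_used=1 → run A
t=26: queue=[F,D,G,C] q_used=0 → run F
t=27: queue=[F,D,G,C] q_used=1 → run F
t=28: queue=[D,G,C,F] q_used=0 → run D
t=29: queue=[D,G,C,F] q_used=1 → run D
t=30: queue=[G,C,F,D] q_used=0 → run G
t=31: queue=[C,F,D] q_used=0 → run C
t=32: queue=[C,F,D] q_used=1 → run C
t=33: queue=[F,D] q_used=0 → run F
t=34: queue=[F,D] q_used=1 → run F
t=35: queue=[D,F] q_used=0 → run D
t=36: queue=[D,F] q_used=1 → run D
t=37: queue=[F] q_used=0 → run F
t=38: queue=[F] q_used=1 → run F
t=39: (idle)
t=40: (idle)
t=41: (idle)
t=42: (idle)
t=43: (idle)
t=44: (idle)
t=45: (idle)
t=46: (idle)
t=47: (idle)
t=48: (idle)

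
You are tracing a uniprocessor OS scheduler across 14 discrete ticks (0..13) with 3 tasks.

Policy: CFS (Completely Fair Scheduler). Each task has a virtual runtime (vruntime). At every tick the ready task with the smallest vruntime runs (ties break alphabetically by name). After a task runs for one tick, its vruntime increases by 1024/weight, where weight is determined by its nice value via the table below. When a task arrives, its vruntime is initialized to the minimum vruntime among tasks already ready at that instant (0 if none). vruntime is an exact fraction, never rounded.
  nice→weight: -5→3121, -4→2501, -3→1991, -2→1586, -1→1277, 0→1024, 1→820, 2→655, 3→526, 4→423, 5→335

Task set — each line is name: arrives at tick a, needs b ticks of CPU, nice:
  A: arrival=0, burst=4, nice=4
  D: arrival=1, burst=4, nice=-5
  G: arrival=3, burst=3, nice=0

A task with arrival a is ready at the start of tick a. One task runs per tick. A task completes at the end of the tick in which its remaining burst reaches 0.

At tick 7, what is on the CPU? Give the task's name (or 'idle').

running at tick 7 = G

t=0: vr[A=0] → run A
t=1: vr[A=1024/423 D=1024/423] → run A
t=2: vr[A=2048/423 D=1024/423] → run D
t=3: vr[A=2048/423 D=3629056/1320183 G=3629056/1320183] → run D
t=4: vr[A=2048/423 D=4062208/1320183 G=3629056/1320183] → run G
t=5: vr[A=2048/423 D=4062208/1320183 G=4949239/1320183] → run D
t=6: vr[A=2048/423 D=4495360/1320183 G=4949239/1320183] → run D
t=7: vr[A=2048/423 G=4949239/1320183] → run G
t=8: vr[A=2048/423 G=6269422/1320183] → run G
t=9: vr[A=2048/423] → run A
t=10: vr[A=1024/141] → run A
t=11: (idle)
t=12: (idle)
t=13: (idle)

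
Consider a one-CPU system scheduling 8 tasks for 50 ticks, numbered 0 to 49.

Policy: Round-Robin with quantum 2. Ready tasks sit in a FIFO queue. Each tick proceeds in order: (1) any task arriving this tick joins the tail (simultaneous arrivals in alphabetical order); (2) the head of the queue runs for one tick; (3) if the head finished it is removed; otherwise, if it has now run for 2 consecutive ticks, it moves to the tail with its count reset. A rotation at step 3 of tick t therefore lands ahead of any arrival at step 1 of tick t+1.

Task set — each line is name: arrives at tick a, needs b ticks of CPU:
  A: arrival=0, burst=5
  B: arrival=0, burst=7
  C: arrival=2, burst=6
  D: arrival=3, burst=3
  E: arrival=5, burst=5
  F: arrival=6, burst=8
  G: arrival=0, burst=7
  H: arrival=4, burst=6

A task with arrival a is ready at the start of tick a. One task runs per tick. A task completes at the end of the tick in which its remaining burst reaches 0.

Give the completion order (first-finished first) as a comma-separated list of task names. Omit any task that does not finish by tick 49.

t=0: queue=[A,B,G] q_used=0 → run A
t=1: queue=[A,B,G] q_used=1 → run A
t=2: queue=[B,G,A,C] q_used=0 → run B
t=3: queue=[B,G,A,C,D] q_used=1 → run B
t=4: queue=[G,A,C,D,B,H] q_used=0 → run G
t=5: queue=[G,A,C,D,B,H,E] q_used=1 → run G
t=6: queue=[A,C,D,B,H,E,G,F] q_used=0 → run A
t=7: queue=[A,C,D,B,H,E,G,F] q_used=1 → run A
t=8: queue=[C,D,B,H,E,G,F,A] q_used=0 → run C
t=9: queue=[C,D,B,H,E,G,F,A] q_used=1 → run C
t=10: queue=[D,B,H,E,G,F,A,C] q_used=0 → run D
t=11: queue=[D,B,H,E,G,F,A,C] q_used=1 → run D
t=12: queue=[B,H,E,G,F,A,C,D] q_used=0 → run B
t=13: queue=[B,H,E,G,F,A,C,D] q_used=1 → run B
t=14: queue=[H,E,G,F,A,C,D,B] q_used=0 → run H
t=15: queue=[H,E,G,F,A,C,D,B] q_used=1 → run H
t=16: queue=[E,G,F,A,C,D,B,H] q_used=0 → run E
t=17: queue=[E,G,F,A,C,D,B,H] q_used=1 → run E
t=18: queue=[G,F,A,C,D,B,H,E] q_used=0 → run G
t=19: queue=[G,F,A,C,D,B,H,E] q_used=1 → run G
t=20: queue=[F,A,C,D,B,H,E,G] q_used=0 → run F
t=21: queue=[F,A,C,D,B,H,E,G] q_used=1 → run F
t=22: queue=[A,C,D,B,H,E,G,F] q_used=0 → run A
t=23: queue=[C,D,B,H,E,G,F] q_used=0 → run C
t=24: queue=[C,D,B,H,E,G,F] q_used=1 → run C
t=25: queue=[D,B,H,E,G,F,C] q_used=0 → run D
t=26: queue=[B,H,E,G,F,C] q_used=0 → run B
t=27: queue=[B,H,E,G,F,C] q_used=1 → run B
t=28: queue=[H,E,G,F,C,B] q_used=0 → run H
t=29: queue=[H,E,G,F,C,B] q_used=1 → run H
t=30: queue=[E,G,F,C,B,H] q_used=0 → run E
t=31: queue=[E,G,F,C,B,H] q_used=1 → run E
t=32: queue=[G,F,C,B,H,E] q_used=0 → run G
t=33: queue=[G,F,C,B,H,E] q_used=1 → run G
t=34: queue=[F,C,B,H,E,G] q_used=0 → run F
t=35: queue=[F,C,B,H,E,G] q_used=1 → run F
t=36: queue=[C,B,H,E,G,F] q_used=0 → run C
t=37: queue=[C,B,H,E,G,F] q_used=1 → run C
t=38: queue=[B,H,E,G,F] q_used=0 → run B
t=39: queue=[H,E,G,F] q_used=0 → run H
t=40: queue=[H,E,G,F] q_used=1 → run H
t=41: queue=[E,G,F] q_used=0 → run E
t=42: queue=[G,F] q_used=0 → run G
t=43: queue=[F] q_used=0 → run F
t=44: queue=[F] q_used=1 → run F
t=45: queue=[F] q_used=0 → run F
t=46: queue=[F] q_used=1 → run F
t=47: (idle)
t=48: (idle)
t=49: (idle)

completion order = A, D, C, B, H, E, G, F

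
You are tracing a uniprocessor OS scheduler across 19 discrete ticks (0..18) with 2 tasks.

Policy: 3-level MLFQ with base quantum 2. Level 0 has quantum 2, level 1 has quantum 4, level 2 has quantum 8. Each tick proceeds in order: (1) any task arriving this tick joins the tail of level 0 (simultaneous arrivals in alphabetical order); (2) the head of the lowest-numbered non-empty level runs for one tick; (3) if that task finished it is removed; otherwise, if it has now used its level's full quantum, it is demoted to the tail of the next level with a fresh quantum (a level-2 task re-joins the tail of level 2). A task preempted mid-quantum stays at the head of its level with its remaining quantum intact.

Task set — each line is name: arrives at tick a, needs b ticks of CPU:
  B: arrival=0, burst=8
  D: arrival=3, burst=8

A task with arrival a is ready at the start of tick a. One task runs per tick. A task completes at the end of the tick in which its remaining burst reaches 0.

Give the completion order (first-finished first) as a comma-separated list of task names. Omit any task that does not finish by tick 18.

completion order = B, D

t=0: L0/L1/L2 = B/-/- → run B
t=1: L0/L1/L2 = B/-/- → run B
t=2: L0/L1/L2 = -/B/- → run B
t=3: L0/L1/L2 = D/B/- → run D
t=4: L0/L1/L2 = D/B/- → run D
t=5: L0/L1/L2 = -/BD/- → run B
t=6: L0/L1/L2 = -/BD/- → run B
t=7: L0/L1/L2 = -/BD/- → run B
t=8: L0/L1/L2 = -/D/B → run D
t=9: L0/L1/L2 = -/D/B → run D
t=10: L0/L1/L2 = -/D/B → run D
t=11: L0/L1/L2 = -/D/B → run D
t=12: L0/L1/L2 = -/-/BD → run B
t=13: L0/L1/L2 = -/-/BD → run B
t=14: L0/L1/L2 = -/-/D → run D
t=15: L0/L1/L2 = -/-/D → run D
t=16: (idle)
t=17: (idle)
t=18: (idle)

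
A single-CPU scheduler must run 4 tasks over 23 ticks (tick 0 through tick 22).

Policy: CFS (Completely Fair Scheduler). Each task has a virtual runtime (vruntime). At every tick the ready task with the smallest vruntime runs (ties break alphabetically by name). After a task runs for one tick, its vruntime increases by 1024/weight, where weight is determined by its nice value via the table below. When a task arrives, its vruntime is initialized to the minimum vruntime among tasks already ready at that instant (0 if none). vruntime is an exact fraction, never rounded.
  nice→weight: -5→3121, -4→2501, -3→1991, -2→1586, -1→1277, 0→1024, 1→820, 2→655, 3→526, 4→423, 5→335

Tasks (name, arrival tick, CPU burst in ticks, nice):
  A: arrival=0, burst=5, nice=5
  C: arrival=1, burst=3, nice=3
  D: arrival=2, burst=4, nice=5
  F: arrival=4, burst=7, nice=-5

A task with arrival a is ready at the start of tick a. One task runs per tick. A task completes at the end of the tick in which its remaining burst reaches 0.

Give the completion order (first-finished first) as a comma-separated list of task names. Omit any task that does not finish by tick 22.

completion order = C, F, A, D

t=0: vr[A=0] → run A
t=1: vr[A=1024/335 C=1024/335] → run A
t=2: vr[A=2048/335 C=1024/335 D=1024/335] → run C
t=3: vr[A=2048/335 C=440832/88105 D=1024/335] → run D
t=4: vr[A=2048/335 C=440832/88105 D=2048/335 F=440832/88105] → run C
t=5: vr[A=2048/335 C=612352/88105 D=2048/335 F=440832/88105] → run F
t=6: vr[A=2048/335 C=612352/88105 D=2048/335 F=1466056192/274975705] → run F
t=7: vr[A=2048/335 C=612352/88105 D=2048/335 F=1556275712/274975705] → run F
t=8: vr[A=2048/335 C=612352/88105 D=2048/335 F=1646495232/274975705] → run F
t=9: vr[A=2048/335 C=612352/88105 D=2048/335 F=1736714752/274975705] → run A
t=10: vr[A=3072/335 C=612352/88105 D=2048/335 F=1736714752/274975705] → run D
t=11: vr[A=3072/335 C=612352/88105 D=3072/335 F=1736714752/274975705] → run F
t=12: vr[A=3072/335 C=612352/88105 D=3072/335 F=1826934272/274975705] → run F
t=13: vr[A=3072/335 C=612352/88105 D=3072/335 F=1917153792/274975705] → run C
t=14: vr[A=3072/335 D=3072/335 F=1917153792/274975705] → run F
t=15: vr[A=3072/335 D=3072/335] → run A
t=16: vr[A=4096/335 D=3072/335] → run D
t=17: vr[A=4096/335 D=4096/335] → run A
t=18: vr[D=4096/335] → run D
t=19: (idle)
t=20: (idle)
t=21: (idle)
t=22: (idle)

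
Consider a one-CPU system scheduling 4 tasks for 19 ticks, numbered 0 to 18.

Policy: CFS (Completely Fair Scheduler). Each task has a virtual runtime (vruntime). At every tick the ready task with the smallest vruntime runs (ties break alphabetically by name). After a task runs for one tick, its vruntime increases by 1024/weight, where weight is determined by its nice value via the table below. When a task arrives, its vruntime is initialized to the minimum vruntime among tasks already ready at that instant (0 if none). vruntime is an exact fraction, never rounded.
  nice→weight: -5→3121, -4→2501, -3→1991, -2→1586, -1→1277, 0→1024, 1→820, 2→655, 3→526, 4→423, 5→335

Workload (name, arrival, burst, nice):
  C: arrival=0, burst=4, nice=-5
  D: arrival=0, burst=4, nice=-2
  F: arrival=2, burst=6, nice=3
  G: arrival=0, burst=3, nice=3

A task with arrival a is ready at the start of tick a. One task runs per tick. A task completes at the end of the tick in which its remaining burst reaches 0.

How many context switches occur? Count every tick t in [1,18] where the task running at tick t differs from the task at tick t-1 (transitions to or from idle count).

context switches = 13

t=0: vr[C=0 D=0 G=0] → run C
t=1: vr[C=1024/3121 D=0 G=0] → run D
t=2: vr[C=1024/3121 D=512/793 F=0 G=0] → run F
t=3: vr[C=1024/3121 D=512/793 F=512/263 G=0] → run G
t=4: vr[C=1024/3121 D=512/793 F=512/263 G=512/263] → run C
t=5: vr[C=2048/3121 D=512/793 F=512/263 G=512/263] → run D
t=6: vr[C=2048/3121 D=1024/793 F=512/263 G=512/263] → run C
t=7: vr[C=3072/3121 D=1024/793 F=512/263 G=512/263] → run C
t=8: vr[D=1024/793 F=512/263 G=512/263] → run D
t=9: vr[D=1536/793 F=512/263 G=512/263] → run D
t=10: vr[F=512/263 G=512/263] → run F
t=11: vr[F=1024/263 G=512/263] → run G
t=12: vr[F=1024/263 G=1024/263] → run F
t=13: vr[F=1536/263 G=1024/263] → run G
t=14: vr[F=1536/263] → run F
t=15: vr[F=2048/263] → run F
t=16: vr[F=2560/263] → run F
t=17: (idle)
t=18: (idle)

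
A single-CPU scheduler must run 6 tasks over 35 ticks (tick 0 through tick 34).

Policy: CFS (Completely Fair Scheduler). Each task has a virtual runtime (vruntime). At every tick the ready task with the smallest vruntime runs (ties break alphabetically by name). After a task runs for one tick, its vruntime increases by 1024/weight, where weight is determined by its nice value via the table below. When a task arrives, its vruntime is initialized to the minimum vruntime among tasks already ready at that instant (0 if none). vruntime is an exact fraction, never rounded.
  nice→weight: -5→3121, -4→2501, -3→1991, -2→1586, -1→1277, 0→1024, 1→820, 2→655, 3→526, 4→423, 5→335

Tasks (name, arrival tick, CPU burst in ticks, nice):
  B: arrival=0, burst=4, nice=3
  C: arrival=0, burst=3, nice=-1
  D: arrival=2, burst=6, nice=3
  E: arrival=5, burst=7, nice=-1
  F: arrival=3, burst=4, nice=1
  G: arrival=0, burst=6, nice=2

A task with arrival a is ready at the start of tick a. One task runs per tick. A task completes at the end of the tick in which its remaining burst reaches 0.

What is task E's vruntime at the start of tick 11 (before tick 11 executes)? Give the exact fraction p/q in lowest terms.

vruntime(E, start of tick 11) = 3072/1277

t=0: vr[B=0 C=0 G=0] → run B
t=1: vr[B=512/263 C=0 G=0] → run C
t=2: vr[B=512/263 C=1024/1277 D=0 G=0] → run D
t=3: vr[B=512/263 C=1024/1277 D=512/263 F=0 G=0] → run F
t=4: vr[B=512/263 C=1024/1277 D=512/263 F=256/205 G=0] → run G
t=5: vr[B=512/263 C=1024/1277 D=512/263 E=1024/1277 F=256/205 G=1024/655] → run C
t=6: vr[B=512/263 C=2048/1277 D=512/263 E=1024/1277 F=256/205 G=1024/655] → run E
t=7: vr[B=512/263 C=2048/1277 D=512/263 E=2048/1277 F=256/205 G=1024/655] → run F
t=8: vr[B=512/263 C=2048/1277 D=512/263 E=2048/1277 F=512/205 G=1024/655] → run G
t=9: vr[B=512/263 C=2048/1277 D=512/263 E=2048/1277 F=512/205 G=2048/655] → run C
t=10: vr[B=512/263 D=512/263 E=2048/1277 F=512/205 G=2048/655] → run E
t=11: vr[B=512/263 D=512/263 E=3072/1277 F=512/205 G=2048/655] → run B
t=12: vr[B=1024/263 D=512/263 E=3072/1277 F=512/205 G=2048/655] → run D
t=13: vr[B=1024/263 D=1024/263 E=3072/1277 F=512/205 G=2048/655] → run E
t=14: vr[B=1024/263 D=1024/263 E=4096/1277 F=512/205 G=2048/655] → run F
t=15: vr[B=1024/263 D=1024/263 E=4096/1277 F=768/205 G=2048/655] → run G
t=16: vr[B=1024/263 D=1024/263 E=4096/1277 F=768/205 G=3072/655] → run E
t=17: vr[B=1024/263 D=1024/263 E=5120/1277 F=768/205 G=3072/655] → run F
t=18: vr[B=1024/263 D=1024/263 E=5120/1277 G=3072/655] → run B
t=19: vr[B=1536/263 D=1024/263 E=5120/1277 G=3072/655] → run D
t=20: vr[B=1536/263 D=1536/263 E=5120/1277 G=3072/655] → run E
t=21: vr[B=1536/263 D=1536/263 E=6144/1277 G=3072/655] → run G
t=22: vr[B=1536/263 D=1536/263 E=6144/1277 G=4096/655] → run E
t=23: vr[B=1536/263 D=1536/263 E=7168/1277 G=4096/655] → run E
t=24: vr[B=1536/263 D=1536/263 G=4096/655] → run B
t=25: vr[D=1536/263 G=4096/655] → run D
t=26: vr[D=2048/263 G=4096/655] → run G
t=27: vr[D=2048/263 G=1024/131] → run D
t=28: vr[D=2560/263 G=1024/131] → run G
t=29: vr[D=2560/263] → run D
t=30: (idle)
t=31: (idle)
t=32: (idle)
t=33: (idle)
t=34: (idle)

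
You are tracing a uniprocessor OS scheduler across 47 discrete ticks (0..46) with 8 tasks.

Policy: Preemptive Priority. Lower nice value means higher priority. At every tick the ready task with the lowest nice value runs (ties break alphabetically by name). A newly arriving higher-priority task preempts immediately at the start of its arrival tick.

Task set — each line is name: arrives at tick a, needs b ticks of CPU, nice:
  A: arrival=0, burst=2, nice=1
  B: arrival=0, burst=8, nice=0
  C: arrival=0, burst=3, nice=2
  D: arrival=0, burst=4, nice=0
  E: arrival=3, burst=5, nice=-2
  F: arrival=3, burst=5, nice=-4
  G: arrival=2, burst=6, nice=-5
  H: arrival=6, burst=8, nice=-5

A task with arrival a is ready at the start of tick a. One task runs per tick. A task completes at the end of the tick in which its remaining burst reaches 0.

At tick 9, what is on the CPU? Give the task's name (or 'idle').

running at tick 9 = H

t=0: ready={A,B,C,D} → run B
t=1: ready={A,B,C,D} → run B
t=2: ready={A,B,C,D,G} → run G
t=3: ready={A,B,C,D,E,F,G} → run G
t=4: ready={A,B,C,D,E,F,G} → run G
t=5: ready={A,B,C,D,E,F,G} → run G
t=6: ready={A,B,C,D,E,F,G,H} → run G
t=7: ready={A,B,C,D,E,F,G,H} → run G
t=8: ready={A,B,C,D,E,F,H} → run H
t=9: ready={A,B,C,D,E,F,H} → run H
t=10: ready={A,B,C,D,E,F,H} → run H
t=11: ready={A,B,C,D,E,F,H} → run H
t=12: ready={A,B,C,D,E,F,H} → run H
t=13: ready={A,B,C,D,E,F,H} → run H
t=14: ready={A,B,C,D,E,F,H} → run H
t=15: ready={A,B,C,D,E,F,H} → run H
t=16: ready={A,B,C,D,E,F} → run F
t=17: ready={A,B,C,D,E,F} → run F
t=18: ready={A,B,C,D,E,F} → run F
t=19: ready={A,B,C,D,E,F} → run F
t=20: ready={A,B,C,D,E,F} → run F
t=21: ready={A,B,C,D,E} → run E
t=22: ready={A,B,C,D,E} → run E
t=23: ready={A,B,C,D,E} → run E
t=24: ready={A,B,C,D,E} → run E
t=25: ready={A,B,C,D,E} → run E
t=26: ready={A,B,C,D} → run B
t=27: ready={A,B,C,D} → run B
t=28: ready={A,B,C,D} → run B
t=29: ready={A,B,C,D} → run B
t=30: ready={A,B,C,D} → run B
t=31: ready={A,B,C,D} → run B
t=32: ready={A,C,D} → run D
t=33: ready={A,C,D} → run D
t=34: ready={A,C,D} → run D
t=35: ready={A,C,D} → run D
t=36: ready={A,C} → run A
t=37: ready={A,C} → run A
t=38: ready={C} → run C
t=39: ready={C} → run C
t=40: ready={C} → run C
t=41: (idle)
t=42: (idle)
t=43: (idle)
t=44: (idle)
t=45: (idle)
t=46: (idle)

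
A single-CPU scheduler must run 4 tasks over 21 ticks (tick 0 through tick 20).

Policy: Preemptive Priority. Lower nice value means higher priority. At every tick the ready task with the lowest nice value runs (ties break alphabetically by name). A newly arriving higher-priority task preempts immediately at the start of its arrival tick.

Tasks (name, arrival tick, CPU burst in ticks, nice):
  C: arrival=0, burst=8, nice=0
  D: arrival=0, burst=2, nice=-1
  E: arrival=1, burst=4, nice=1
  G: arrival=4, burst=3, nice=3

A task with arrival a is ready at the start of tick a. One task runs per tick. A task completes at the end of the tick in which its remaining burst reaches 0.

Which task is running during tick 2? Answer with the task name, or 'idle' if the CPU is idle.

running at tick 2 = C

t=0: ready={C,D} → run D
t=1: ready={C,D,E} → run D
t=2: ready={C,E} → run C
t=3: ready={C,E} → run C
t=4: ready={C,E,G} → run C
t=5: ready={C,E,G} → run C
t=6: ready={C,E,G} → run C
t=7: ready={C,E,G} → run C
t=8: ready={C,E,G} → run C
t=9: ready={C,E,G} → run C
t=10: ready={E,G} → run E
t=11: ready={E,G} → run E
t=12: ready={E,G} → run E
t=13: ready={E,G} → run E
t=14: ready={G} → run G
t=15: ready={G} → run G
t=16: ready={G} → run G
t=17: (idle)
t=18: (idle)
t=19: (idle)
t=20: (idle)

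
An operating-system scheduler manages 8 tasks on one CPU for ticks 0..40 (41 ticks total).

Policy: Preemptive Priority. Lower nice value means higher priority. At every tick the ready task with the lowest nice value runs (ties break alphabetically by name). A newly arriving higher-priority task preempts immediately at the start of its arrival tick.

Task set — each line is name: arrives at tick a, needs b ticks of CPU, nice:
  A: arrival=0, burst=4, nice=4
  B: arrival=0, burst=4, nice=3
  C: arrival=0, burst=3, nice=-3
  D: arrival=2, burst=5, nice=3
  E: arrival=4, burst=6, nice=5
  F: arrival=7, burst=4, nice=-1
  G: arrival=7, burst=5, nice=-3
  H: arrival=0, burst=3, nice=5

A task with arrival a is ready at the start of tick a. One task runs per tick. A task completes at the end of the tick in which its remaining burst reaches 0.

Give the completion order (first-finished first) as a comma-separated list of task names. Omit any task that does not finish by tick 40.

completion order = C, B, G, F, D, A, E, H

t=0: ready={A,B,C,H} → run C
t=1: ready={A,B,C,H} → run C
t=2: ready={A,B,C,D,H} → run C
t=3: ready={A,B,D,H} → run B
t=4: ready={A,B,D,E,H} → run B
t=5: ready={A,B,D,E,H} → run B
t=6: ready={A,B,D,E,H} → run B
t=7: ready={A,D,E,F,G,H} → run G
t=8: ready={A,D,E,F,G,H} → run G
t=9: ready={A,D,E,F,G,H} → run G
t=10: ready={A,D,E,F,G,H} → run G
t=11: ready={A,D,E,F,G,H} → run G
t=12: ready={A,D,E,F,H} → run F
t=13: ready={A,D,E,F,H} → run F
t=14: ready={A,D,E,F,H} → run F
t=15: ready={A,D,E,F,H} → run F
t=16: ready={A,D,E,H} → run D
t=17: ready={A,D,E,H} → run D
t=18: ready={A,D,E,H} → run D
t=19: ready={A,D,E,H} → run D
t=20: ready={A,D,E,H} → run D
t=21: ready={A,E,H} → run A
t=22: ready={A,E,H} → run A
t=23: ready={A,E,H} → run A
t=24: ready={A,E,H} → run A
t=25: ready={E,H} → run E
t=26: ready={E,H} → run E
t=27: ready={E,H} → run E
t=28: ready={E,H} → run E
t=29: ready={E,H} → run E
t=30: ready={E,H} → run E
t=31: ready={H} → run H
t=32: ready={H} → run H
t=33: ready={H} → run H
t=34: (idle)
t=35: (idle)
t=36: (idle)
t=37: (idle)
t=38: (idle)
t=39: (idle)
t=40: (idle)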